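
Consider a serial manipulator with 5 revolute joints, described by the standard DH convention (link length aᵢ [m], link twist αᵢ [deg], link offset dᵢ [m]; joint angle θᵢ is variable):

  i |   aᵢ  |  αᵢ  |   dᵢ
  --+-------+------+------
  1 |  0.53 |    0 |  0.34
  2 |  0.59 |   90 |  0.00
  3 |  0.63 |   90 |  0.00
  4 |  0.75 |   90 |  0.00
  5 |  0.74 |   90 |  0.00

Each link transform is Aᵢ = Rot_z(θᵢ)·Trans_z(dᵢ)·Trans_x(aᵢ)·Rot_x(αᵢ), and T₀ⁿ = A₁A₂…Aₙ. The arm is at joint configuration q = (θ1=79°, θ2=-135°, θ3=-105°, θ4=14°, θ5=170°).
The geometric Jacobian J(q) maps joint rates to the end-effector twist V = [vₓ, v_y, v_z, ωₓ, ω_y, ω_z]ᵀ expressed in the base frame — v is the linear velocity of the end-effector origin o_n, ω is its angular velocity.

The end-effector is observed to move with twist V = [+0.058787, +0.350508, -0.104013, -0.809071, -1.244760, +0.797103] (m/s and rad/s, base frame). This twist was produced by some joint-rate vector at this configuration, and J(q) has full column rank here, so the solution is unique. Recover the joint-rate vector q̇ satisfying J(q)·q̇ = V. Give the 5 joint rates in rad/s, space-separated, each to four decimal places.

-0.1060 0.8460 0.5440 -0.5450 -0.8480

o_n = [0.2632, 0.2708, -0.2552]
J₁: ẑ×o_n = [-0.2708, 0.2632, 0.0000], ω = ẑ
J2: z=[0.0000, 0.0000, 1.0000] o=[0.1011, 0.5203, 0.3400] → [0.2495, 0.1621, -0.0000, 0.0000, 0.0000, 1.0000]
J3: z=[-0.8290, -0.5592, 0.0000] o=[0.4311, 0.0311, 0.3400] → [0.3328, -0.4934, -0.2925, -0.8290, -0.5592, 0.0000]
J4: z=[-0.5401, 0.8008, 0.2588] o=[0.3399, 0.1663, -0.2685] → [-0.0163, -0.0126, 0.0050, -0.5401, 0.8008, 0.2588]
J5: z=[0.7694, 0.5945, -0.2337] o=[0.0841, 0.2210, -0.9715] → [0.4374, -0.5930, -0.0682, 0.7694, 0.5945, -0.2337]
q̇ = J⁺·V = [-0.1060, 0.8460, 0.5440, -0.5450, -0.8480]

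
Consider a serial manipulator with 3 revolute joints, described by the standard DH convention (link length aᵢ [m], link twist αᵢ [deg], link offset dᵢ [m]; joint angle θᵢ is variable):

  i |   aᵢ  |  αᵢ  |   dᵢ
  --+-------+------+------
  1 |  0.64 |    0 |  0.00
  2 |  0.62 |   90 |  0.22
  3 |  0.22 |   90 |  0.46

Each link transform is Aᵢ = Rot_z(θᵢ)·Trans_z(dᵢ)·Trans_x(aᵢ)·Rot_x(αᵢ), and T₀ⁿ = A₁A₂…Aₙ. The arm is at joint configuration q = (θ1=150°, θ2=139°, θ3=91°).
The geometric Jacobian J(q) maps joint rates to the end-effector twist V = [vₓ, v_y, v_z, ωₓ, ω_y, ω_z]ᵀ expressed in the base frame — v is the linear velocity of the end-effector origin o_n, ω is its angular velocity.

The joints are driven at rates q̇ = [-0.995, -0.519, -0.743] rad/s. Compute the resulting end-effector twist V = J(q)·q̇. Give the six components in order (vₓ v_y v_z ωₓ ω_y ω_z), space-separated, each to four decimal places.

o_n = [-0.7886, -0.4124, 0.4400]
J₁: ẑ×o_n = [0.4124, -0.7886, 0.0000], ω = ẑ
J2: z=[0.0000, 0.0000, 1.0000] o=[-0.5543, 0.3200, 0.0000] → [0.7324, -0.2343, 0.0000, 0.0000, 0.0000, 1.0000]
J3: z=[-0.9455, -0.3256, 0.0000] o=[-0.3524, -0.2662, 0.2200] → [-0.0716, 0.2080, -0.0038, -0.9455, -0.3256, 0.0000]
V = J·q̇ = [-0.7372, 0.7517, 0.0029, 0.7025, 0.2419, -1.5140]

-0.7372 0.7517 0.0029 0.7025 0.2419 -1.5140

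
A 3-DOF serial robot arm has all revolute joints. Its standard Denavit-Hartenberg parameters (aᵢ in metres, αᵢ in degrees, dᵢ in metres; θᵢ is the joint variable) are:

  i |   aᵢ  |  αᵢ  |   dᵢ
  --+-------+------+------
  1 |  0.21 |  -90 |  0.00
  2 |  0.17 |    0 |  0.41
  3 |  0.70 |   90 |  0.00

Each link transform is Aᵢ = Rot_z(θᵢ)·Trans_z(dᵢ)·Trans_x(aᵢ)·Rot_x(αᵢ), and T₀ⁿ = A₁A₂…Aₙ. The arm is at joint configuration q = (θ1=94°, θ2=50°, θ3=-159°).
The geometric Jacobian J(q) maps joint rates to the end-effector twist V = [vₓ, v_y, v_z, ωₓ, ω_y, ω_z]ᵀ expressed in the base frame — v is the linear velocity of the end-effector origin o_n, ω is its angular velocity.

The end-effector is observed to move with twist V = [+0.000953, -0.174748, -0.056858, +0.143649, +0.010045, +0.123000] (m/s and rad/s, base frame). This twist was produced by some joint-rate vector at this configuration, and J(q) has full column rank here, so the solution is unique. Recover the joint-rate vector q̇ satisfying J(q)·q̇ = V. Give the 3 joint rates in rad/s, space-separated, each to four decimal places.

0.1230 0.2200 -0.3640

o_n = [-0.4154, 0.0626, 0.5316]
J₁: ẑ×o_n = [-0.0626, -0.4154, 0.0000], ω = ẑ
J2: z=[-0.9976, -0.0698, 0.0000] o=[-0.0146, 0.2095, 0.0000] → [-0.0371, 0.5303, 0.1186, -0.9976, -0.0698, 0.0000]
J3: z=[-0.9976, -0.0698, 0.0000] o=[-0.4313, 0.2899, -0.1302] → [-0.0462, 0.6603, 0.2279, -0.9976, -0.0698, 0.0000]
q̇ = J⁺·V = [0.1230, 0.2200, -0.3640]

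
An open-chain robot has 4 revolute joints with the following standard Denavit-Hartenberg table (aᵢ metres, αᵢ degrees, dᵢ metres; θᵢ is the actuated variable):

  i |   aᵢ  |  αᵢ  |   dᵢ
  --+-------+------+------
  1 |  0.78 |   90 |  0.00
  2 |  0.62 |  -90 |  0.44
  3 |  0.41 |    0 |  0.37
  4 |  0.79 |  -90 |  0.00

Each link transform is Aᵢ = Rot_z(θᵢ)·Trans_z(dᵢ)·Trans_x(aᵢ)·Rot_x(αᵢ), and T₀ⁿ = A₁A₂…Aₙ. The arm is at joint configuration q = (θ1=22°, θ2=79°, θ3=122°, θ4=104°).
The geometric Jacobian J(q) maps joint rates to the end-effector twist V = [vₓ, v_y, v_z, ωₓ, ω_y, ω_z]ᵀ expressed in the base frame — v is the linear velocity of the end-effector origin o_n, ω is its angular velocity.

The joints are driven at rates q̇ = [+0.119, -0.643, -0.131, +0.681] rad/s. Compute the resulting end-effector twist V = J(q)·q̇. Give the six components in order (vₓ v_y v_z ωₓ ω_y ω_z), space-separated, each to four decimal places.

0.1779 -0.1730 0.6030 -0.7415 0.3939 0.2239

o_n = [0.6081, -0.4668, -0.0728]
J₁: ẑ×o_n = [0.4668, 0.6081, -0.0000], ω = ẑ
J2: z=[0.3746, -0.9272, 0.0000] o=[0.7232, 0.2922, 0.0000] → [0.0675, 0.0273, -0.3911, 0.3746, -0.9272, 0.0000]
J3: z=[-0.9101, -0.3677, 0.1908] o=[0.9977, -0.0715, 0.6086] → [0.3260, -0.6945, 0.2165, -0.9101, -0.3677, 0.1908]
J4: z=[-0.9101, -0.3677, 0.1908] o=[0.4923, 0.0993, 0.4659] → [0.3061, -0.4682, 0.5578, -0.9101, -0.3677, 0.1908]
V = J·q̇ = [0.1779, -0.1730, 0.6030, -0.7415, 0.3939, 0.2239]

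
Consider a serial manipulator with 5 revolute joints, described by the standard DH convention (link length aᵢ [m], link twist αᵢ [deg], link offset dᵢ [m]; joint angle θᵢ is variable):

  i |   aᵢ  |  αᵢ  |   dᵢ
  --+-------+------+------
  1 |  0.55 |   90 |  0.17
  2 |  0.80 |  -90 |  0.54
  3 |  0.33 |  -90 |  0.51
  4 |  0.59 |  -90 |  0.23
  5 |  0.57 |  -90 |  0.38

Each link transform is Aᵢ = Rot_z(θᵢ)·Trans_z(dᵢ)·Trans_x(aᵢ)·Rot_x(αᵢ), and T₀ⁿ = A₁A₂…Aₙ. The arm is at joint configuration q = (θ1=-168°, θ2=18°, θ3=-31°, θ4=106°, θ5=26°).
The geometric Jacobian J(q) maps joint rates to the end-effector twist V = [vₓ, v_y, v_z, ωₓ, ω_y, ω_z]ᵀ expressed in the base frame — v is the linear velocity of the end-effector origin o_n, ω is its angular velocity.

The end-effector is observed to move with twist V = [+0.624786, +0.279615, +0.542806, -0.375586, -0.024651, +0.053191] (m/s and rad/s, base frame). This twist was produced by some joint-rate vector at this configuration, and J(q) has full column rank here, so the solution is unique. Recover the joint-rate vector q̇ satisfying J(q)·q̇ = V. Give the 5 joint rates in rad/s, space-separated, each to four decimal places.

o_n = [-1.2162, 0.1324, -0.0989]
J₁: ẑ×o_n = [-0.1324, -1.2162, 0.0000], ω = ẑ
J2: z=[-0.2079, 0.9781, 0.0000] o=[-0.5380, -0.1144, 0.1700] → [-0.2630, -0.0559, 0.6121, -0.2079, 0.9781, 0.0000]
J3: z=[0.3023, 0.0642, 0.9511] o=[-1.3945, 0.2557, 0.4172] → [0.0841, 0.3255, -0.0487, 0.3023, 0.0642, 0.9511]
J4: z=[-0.3009, -0.9403, 0.1592] o=[-1.5388, 0.3987, 0.9897] → [1.0659, -0.2762, 0.3834, -0.3009, -0.9403, 0.1592]
J5: z=[0.9528, -0.3036, 0.0075] o=[-1.6323, 0.0917, 0.4438] → [0.1645, 0.5202, 0.1651, 0.9528, -0.3036, 0.0075]
q̇ = J⁺·V = [-0.3880, 0.5420, 0.3530, 0.6710, -0.1760]

-0.3880 0.5420 0.3530 0.6710 -0.1760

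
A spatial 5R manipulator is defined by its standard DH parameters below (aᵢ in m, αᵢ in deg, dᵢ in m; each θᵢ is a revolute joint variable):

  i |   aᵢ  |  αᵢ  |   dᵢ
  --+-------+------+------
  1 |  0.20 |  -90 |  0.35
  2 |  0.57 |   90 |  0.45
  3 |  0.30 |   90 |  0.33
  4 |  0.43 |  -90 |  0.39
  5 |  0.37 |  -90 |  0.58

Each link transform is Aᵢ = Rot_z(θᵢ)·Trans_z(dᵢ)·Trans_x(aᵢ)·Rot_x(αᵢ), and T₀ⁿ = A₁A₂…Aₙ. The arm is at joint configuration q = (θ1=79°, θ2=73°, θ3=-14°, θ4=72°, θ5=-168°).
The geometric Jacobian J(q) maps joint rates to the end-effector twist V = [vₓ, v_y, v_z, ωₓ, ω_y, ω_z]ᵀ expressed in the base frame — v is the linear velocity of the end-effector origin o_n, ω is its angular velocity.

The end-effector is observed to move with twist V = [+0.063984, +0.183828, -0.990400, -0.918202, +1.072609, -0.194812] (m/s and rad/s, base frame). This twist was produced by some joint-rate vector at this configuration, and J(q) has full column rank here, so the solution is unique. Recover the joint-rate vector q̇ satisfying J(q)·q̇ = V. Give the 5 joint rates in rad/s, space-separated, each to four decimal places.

o_n = [0.1042, 0.8122, 0.2947]
J₁: ẑ×o_n = [-0.8122, 0.1042, 0.0000], ω = ẑ
J2: z=[-0.9816, 0.1908, 0.0000] o=[0.0382, 0.1963, 0.3500] → [-0.0106, -0.0543, -0.6171, -0.9816, 0.1908, 0.0000]
J3: z=[0.1825, 0.9387, 0.2924] o=[-0.3718, 0.4458, -0.1951] → [0.3527, 0.0498, -0.3799, 0.1825, 0.9387, 0.2924]
J4: z=[0.9390, -0.2546, 0.2314] o=[-0.2241, 0.8253, -0.3770] → [-0.1680, -0.5547, 0.0713, 0.9390, -0.2546, 0.2314]
J5: z=[-0.2209, 0.0691, 0.9728] o=[0.2555, 1.1407, -0.2905] → [0.3601, -0.0179, 0.0831, -0.2209, 0.0691, 0.9728]
q̇ = J⁺·V = [0.1290, 0.9380, 0.9100, -0.3000, -0.5350]

0.1290 0.9380 0.9100 -0.3000 -0.5350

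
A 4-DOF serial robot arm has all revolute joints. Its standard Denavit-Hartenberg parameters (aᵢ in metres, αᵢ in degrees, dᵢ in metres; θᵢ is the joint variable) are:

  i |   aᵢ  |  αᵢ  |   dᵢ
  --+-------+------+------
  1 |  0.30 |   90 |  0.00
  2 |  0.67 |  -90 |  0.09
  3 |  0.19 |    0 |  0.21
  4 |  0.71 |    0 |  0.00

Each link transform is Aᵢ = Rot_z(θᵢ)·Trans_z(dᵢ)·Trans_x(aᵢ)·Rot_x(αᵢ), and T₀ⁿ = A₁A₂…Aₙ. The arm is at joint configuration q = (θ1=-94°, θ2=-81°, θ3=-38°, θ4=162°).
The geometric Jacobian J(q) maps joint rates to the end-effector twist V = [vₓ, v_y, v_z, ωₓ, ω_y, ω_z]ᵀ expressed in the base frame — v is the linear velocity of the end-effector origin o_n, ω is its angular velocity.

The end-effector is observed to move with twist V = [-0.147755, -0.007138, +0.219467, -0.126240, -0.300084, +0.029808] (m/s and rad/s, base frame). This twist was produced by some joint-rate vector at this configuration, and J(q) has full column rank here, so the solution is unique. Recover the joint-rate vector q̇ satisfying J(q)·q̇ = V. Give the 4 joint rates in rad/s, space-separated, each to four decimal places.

-0.0190 0.1050 -0.0810 0.3930

o_n = [0.3407, -0.5988, -0.3846]
J₁: ẑ×o_n = [0.5988, 0.3407, -0.0000], ω = ẑ
J2: z=[-0.9976, 0.0698, 0.0000] o=[-0.0209, -0.2993, 0.0000] → [-0.0268, -0.3837, 0.2735, -0.9976, 0.0698, 0.0000]
J3: z=[-0.0689, -0.9853, 0.1564] o=[-0.1180, -0.3975, -0.6618] → [-0.2416, 0.0909, 0.4658, -0.0689, -0.9853, 0.1564]
J4: z=[-0.0689, -0.9853, 0.1564] o=[-0.2508, -0.6197, -0.7768] → [-0.3896, 0.1196, 0.5814, -0.0689, -0.9853, 0.1564]
q̇ = J⁺·V = [-0.0190, 0.1050, -0.0810, 0.3930]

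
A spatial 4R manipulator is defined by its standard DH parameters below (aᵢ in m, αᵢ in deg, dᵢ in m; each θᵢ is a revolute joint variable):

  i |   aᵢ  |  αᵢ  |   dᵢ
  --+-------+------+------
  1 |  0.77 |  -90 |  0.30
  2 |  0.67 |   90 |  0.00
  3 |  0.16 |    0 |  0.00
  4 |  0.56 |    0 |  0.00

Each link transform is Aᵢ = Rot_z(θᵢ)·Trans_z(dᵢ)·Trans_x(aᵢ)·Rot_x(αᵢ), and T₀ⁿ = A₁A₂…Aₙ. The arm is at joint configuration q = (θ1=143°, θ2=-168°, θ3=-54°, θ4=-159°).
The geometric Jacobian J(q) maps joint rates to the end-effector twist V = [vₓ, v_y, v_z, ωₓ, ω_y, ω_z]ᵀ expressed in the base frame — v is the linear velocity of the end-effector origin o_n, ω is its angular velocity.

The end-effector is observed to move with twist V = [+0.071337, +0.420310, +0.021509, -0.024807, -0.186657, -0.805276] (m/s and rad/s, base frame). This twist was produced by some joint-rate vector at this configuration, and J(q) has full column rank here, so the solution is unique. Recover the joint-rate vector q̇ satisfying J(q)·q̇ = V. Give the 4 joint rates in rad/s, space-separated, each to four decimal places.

o_n = [-0.4906, 0.1499, 0.3612]
J₁: ẑ×o_n = [-0.1499, -0.4906, 0.0000], ω = ẑ
J2: z=[-0.6018, -0.7986, 0.0000] o=[-0.6149, 0.4634, 0.3000] → [-0.0489, 0.0368, 0.2880, -0.6018, -0.7986, 0.0000]
J3: z=[0.1660, -0.1251, -0.9781] o=[-0.0916, 0.0690, 0.4393] → [0.0889, 0.4033, -0.0365, 0.1660, -0.1251, -0.9781]
J4: z=[0.1660, -0.1251, -0.9781] o=[0.0598, 0.1170, 0.4589] → [0.0444, 0.5546, -0.0634, 0.1660, -0.1251, -0.9781]
q̇ = J⁺·V = [-0.3700, 0.1640, 0.0930, 0.3520]

-0.3700 0.1640 0.0930 0.3520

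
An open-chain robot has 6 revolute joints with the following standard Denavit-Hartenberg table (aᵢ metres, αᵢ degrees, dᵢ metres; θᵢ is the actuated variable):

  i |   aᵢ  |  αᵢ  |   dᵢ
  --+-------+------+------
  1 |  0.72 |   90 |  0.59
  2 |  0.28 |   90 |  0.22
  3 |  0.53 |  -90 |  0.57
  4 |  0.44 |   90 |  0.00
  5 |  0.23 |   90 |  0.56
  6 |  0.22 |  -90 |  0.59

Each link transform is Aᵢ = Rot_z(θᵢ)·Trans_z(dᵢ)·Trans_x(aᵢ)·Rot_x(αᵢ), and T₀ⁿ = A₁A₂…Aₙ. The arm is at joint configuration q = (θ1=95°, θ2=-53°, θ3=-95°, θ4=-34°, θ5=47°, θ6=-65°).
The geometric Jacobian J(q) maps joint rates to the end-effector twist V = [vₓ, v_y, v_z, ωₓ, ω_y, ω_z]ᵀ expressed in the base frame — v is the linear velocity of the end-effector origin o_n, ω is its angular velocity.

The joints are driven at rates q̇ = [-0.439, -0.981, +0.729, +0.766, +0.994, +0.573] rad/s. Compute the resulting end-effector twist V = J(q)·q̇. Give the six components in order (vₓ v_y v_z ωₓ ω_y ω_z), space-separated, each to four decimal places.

-1.3907 0.6511 0.1425 -0.6992 -1.2573 -1.8277

o_n = [-0.9506, -0.5423, -0.3059]
J₁: ẑ×o_n = [0.5423, -0.9506, 0.0000], ω = ẑ
J2: z=[0.9962, 0.0872, 0.0000] o=[-0.0628, 0.7173, 0.5900] → [-0.0781, 0.8925, -1.1774, 0.9962, 0.0872, 0.0000]
J3: z=[0.0696, -0.7956, -0.6018] o=[0.1417, 0.9043, 0.3664] → [-0.3357, 0.7042, -0.9698, 0.0696, -0.7956, -0.6018]
J4: z=[-0.1391, 0.5896, -0.7956] o=[-0.3422, 0.3771, 0.0602] → [-0.9474, 0.4332, 0.4867, -0.1391, 0.5896, -0.7956]
J5: z=[0.6101, -0.5818, -0.5379] o=[-0.6854, 0.1306, -0.0624] → [-0.2203, 0.2912, -0.5649, 0.6101, -0.5818, -0.5379]
J6: z=[-0.4756, -0.8118, 0.3387] o=[-0.4895, -0.1839, -0.5412] → [-0.0696, -0.0443, -0.2039, -0.4756, -0.8118, 0.3387]
V = J·q̇ = [-1.3907, 0.6511, 0.1425, -0.6992, -1.2573, -1.8277]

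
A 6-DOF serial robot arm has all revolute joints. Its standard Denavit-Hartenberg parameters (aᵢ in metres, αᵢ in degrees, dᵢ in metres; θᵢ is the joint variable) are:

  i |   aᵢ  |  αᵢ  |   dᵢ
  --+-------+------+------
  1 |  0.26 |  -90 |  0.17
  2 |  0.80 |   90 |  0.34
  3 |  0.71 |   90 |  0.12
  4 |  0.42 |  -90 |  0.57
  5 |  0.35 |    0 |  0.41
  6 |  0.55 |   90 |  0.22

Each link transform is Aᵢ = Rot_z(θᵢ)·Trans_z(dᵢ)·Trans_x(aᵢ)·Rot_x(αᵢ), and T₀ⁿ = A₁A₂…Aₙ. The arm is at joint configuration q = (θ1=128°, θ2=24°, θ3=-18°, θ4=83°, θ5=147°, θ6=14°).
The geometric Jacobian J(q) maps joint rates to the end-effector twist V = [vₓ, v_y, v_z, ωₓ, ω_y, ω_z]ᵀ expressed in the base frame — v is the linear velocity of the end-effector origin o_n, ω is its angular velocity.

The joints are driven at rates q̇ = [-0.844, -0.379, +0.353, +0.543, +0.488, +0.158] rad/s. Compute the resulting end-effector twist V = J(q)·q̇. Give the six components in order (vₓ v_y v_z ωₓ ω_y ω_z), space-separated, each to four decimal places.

0.9147 0.8742 -0.3103 0.8787 0.0079 -0.1333

o_n = [-0.6552, 0.6142, -0.3215]
J₁: ẑ×o_n = [-0.6142, -0.6552, 0.0000], ω = ẑ
J2: z=[-0.7880, -0.6157, 0.0000] o=[-0.1601, 0.2049, 0.1700] → [0.3026, -0.3873, -0.6274, -0.7880, -0.6157, 0.0000]
J3: z=[-0.2504, 0.3205, 0.9135] o=[-0.8779, 0.5715, -0.1554] → [-0.0923, 0.1619, -0.0821, -0.2504, 0.3205, 0.9135]
J4: z=[0.9232, 0.3631, 0.1257] o=[-1.1149, 1.2311, -0.3204] → [0.0771, 0.0588, -0.7365, 0.9232, 0.3631, 0.1257]
J5: z=[0.2587, -0.8293, 0.4953] o=[-0.7079, 1.6165, 0.1123] → [0.8561, 0.1384, -0.2155, 0.2587, -0.8293, 0.4953]
J6: z=[0.2587, -0.8293, 0.4953] o=[-0.6945, 1.0825, 0.0390] → [0.5310, 0.1128, -0.0886, 0.2587, -0.8293, 0.4953]
V = J·q̇ = [0.9147, 0.8742, -0.3103, 0.8787, 0.0079, -0.1333]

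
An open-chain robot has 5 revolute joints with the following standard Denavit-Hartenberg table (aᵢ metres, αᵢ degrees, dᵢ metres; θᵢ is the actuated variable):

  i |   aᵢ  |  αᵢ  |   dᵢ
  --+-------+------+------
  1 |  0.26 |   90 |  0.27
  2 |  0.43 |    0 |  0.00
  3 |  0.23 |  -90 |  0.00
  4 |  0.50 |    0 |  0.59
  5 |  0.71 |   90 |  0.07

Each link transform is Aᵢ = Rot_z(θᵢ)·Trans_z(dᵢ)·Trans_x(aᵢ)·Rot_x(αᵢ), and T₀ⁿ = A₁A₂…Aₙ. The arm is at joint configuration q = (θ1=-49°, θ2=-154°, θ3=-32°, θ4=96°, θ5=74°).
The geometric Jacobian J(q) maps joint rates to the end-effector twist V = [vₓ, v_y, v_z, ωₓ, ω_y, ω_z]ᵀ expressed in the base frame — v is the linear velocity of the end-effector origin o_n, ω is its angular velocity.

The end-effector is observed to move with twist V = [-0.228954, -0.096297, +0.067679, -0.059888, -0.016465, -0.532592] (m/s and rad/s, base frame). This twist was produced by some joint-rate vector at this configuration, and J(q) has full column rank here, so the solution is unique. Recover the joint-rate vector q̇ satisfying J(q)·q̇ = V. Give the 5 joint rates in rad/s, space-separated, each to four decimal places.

o_n = [0.6803, 0.1632, -0.6294]
J₁: ẑ×o_n = [-0.1632, 0.6803, 0.0000], ω = ẑ
J2: z=[-0.7547, -0.6561, 0.0000] o=[0.1706, -0.1962, 0.2700] → [0.5901, -0.6788, 0.0632, -0.7547, -0.6561, 0.0000]
J3: z=[-0.7547, -0.6561, 0.0000] o=[-0.0830, 0.0955, 0.0815] → [0.4664, -0.5365, 0.4496, -0.7547, -0.6561, 0.0000]
J4: z=[-0.0686, 0.0789, -0.9945] o=[-0.2330, 0.2681, 0.1055] → [-0.1623, -0.9588, -0.0649, -0.0686, 0.0789, -0.9945]
J5: z=[-0.0686, 0.0789, -0.9945] o=[0.1359, 0.6016, -0.4867] → [-0.4473, -0.5513, -0.0129, -0.0686, 0.0789, -0.9945]
q̇ = J⁺·V = [-0.2770, -0.0330, 0.0890, -0.6360, 0.8930]

-0.2770 -0.0330 0.0890 -0.6360 0.8930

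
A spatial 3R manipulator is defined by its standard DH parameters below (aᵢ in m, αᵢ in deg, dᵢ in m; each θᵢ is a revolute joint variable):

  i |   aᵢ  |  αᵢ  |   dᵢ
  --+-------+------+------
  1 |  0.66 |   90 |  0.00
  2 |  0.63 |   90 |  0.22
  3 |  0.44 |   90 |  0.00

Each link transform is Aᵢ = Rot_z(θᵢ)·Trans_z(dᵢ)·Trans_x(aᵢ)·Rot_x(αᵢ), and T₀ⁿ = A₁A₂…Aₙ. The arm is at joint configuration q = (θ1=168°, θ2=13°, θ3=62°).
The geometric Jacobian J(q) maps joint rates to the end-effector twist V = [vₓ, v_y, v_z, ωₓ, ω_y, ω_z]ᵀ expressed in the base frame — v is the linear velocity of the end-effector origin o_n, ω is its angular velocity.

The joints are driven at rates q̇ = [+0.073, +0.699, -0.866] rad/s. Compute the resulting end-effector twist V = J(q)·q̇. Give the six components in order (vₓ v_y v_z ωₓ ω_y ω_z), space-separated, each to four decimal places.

-0.2950 -0.2303 0.6455 0.3359 0.6432 0.9168

o_n = [-1.3164, 0.9019, 0.1882]
J₁: ẑ×o_n = [-0.9019, -1.3164, 0.0000], ω = ẑ
J2: z=[0.2079, 0.9781, 0.0000] o=[-0.6456, 0.1372, 0.0000] → [0.1841, -0.0391, 0.8151, 0.2079, 0.9781, 0.0000]
J3: z=[-0.2200, 0.0468, -0.9744] o=[-1.2003, 0.4800, 0.1417] → [0.4132, 0.1234, -0.0874, -0.2200, 0.0468, -0.9744]
V = J·q̇ = [-0.2950, -0.2303, 0.6455, 0.3359, 0.6432, 0.9168]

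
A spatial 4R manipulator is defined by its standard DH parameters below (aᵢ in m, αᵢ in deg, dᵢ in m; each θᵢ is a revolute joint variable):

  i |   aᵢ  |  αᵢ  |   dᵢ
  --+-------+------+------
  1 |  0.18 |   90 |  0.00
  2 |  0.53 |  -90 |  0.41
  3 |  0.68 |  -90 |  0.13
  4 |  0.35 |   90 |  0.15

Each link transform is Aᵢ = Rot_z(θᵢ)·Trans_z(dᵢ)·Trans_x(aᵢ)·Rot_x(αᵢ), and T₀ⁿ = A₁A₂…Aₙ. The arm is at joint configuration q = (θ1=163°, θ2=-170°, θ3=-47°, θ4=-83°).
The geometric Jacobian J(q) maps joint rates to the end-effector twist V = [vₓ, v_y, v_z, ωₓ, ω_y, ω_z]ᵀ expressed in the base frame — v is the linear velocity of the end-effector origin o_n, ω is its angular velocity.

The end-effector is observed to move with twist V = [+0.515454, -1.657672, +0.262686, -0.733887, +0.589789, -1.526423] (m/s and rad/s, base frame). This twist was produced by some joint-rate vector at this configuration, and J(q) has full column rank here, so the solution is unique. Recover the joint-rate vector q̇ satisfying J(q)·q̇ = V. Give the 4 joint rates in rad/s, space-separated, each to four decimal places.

o_n = [1.0597, 0.5504, -0.6668]
J₁: ẑ×o_n = [-0.5504, 1.0597, 0.0000], ω = ẑ
J2: z=[0.2924, 0.9563, 0.0000] o=[-0.1721, 0.0526, 0.0000] → [-0.6377, 0.1950, -1.0324, 0.2924, 0.9563, 0.0000]
J3: z=[-0.1661, 0.0508, -0.9848] o=[0.4469, 0.2921, -0.0920] → [0.2252, -0.6989, -0.0740, -0.1661, 0.0508, -0.9848]
J4: z=[0.4894, -0.8628, -0.1270] o=[1.0075, 0.6408, -0.3006] → [0.3045, 0.1726, 0.0009, 0.4894, -0.8628, -0.1270]
q̇ = J⁺·V = [-0.7210, -0.3230, 0.9450, -0.9860]

-0.7210 -0.3230 0.9450 -0.9860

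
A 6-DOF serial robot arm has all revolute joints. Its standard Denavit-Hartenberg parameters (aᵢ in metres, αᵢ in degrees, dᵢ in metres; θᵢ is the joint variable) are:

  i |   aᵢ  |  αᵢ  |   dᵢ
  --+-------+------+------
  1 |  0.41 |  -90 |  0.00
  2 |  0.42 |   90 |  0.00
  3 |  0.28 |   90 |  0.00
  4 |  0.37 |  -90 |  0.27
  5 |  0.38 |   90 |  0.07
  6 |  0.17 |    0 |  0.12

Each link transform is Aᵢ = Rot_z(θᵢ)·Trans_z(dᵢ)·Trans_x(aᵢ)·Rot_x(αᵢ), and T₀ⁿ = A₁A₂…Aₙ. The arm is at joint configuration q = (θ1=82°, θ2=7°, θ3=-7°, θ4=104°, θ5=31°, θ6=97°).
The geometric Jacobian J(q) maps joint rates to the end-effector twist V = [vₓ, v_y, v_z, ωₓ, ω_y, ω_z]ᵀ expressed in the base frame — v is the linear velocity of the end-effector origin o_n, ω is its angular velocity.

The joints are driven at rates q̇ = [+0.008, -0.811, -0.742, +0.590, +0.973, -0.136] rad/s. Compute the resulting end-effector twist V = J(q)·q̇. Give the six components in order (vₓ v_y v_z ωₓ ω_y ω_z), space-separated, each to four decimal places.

o_n = [0.2740, 0.7248, 0.6225]
J₁: ẑ×o_n = [-0.7248, 0.2740, 0.0000], ω = ẑ
J2: z=[-0.9903, 0.1392, 0.0000] o=[0.0571, 0.4060, 0.0000] → [0.0866, 0.6165, -0.3459, -0.9903, 0.1392, 0.0000]
J3: z=[0.0170, 0.1207, 0.9925] o=[0.1151, 0.8188, -0.0512] → [0.1746, 0.1464, -0.0208, 0.0170, 0.1207, 0.9925]
J4: z=[0.9661, -0.2579, 0.0149] o=[0.1873, 1.0872, -0.0851] → [-0.1771, -0.6823, -0.3277, 0.9661, -0.2579, 0.0149]
J5: z=[-0.2542, -0.9593, -0.1228] o=[0.4311, 0.9751, 0.2861] → [-0.3534, 0.1048, -0.0870, -0.2542, -0.9593, -0.1228]
J6: z=[0.8044, -0.2802, 0.5238] o=[0.2093, 0.9210, 0.5978] → [0.0959, 0.0141, -0.1397, 0.8044, -0.2802, 0.5238]
V = J·q̇ = [-0.6670, -0.9088, 0.0369, 1.0037, -1.2499, -0.9104]

-0.6670 -0.9088 0.0369 1.0037 -1.2499 -0.9104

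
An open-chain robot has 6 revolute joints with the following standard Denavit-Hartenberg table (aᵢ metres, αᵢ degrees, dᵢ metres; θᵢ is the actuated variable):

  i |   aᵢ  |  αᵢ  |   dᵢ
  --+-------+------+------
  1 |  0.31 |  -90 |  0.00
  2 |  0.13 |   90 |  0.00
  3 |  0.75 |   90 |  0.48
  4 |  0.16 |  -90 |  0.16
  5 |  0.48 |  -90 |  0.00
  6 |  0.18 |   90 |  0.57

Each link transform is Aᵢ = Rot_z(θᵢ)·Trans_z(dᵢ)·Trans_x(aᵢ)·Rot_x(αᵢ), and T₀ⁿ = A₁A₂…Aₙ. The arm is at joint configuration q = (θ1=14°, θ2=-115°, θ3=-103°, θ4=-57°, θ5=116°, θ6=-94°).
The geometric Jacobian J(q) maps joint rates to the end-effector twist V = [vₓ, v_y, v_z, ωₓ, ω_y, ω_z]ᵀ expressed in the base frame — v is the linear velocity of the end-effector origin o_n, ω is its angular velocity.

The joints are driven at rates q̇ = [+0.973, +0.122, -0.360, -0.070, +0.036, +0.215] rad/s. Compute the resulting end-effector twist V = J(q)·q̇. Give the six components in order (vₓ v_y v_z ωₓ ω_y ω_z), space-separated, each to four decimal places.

0.7046 -0.4510 -0.0862 0.1111 0.2344 1.0423

o_n = [-0.4793, -0.7215, -0.4365]
J₁: ẑ×o_n = [0.7215, -0.4793, 0.0000], ω = ẑ
J2: z=[-0.2419, 0.9703, 0.0000] o=[0.3008, 0.0750, 0.0000] → [-0.4236, -0.1056, 0.9496, -0.2419, 0.9703, 0.0000]
J3: z=[-0.8794, -0.2193, -0.4226] o=[0.2475, 0.0617, 0.1178] → [-0.2094, -0.1803, 0.5294, -0.8794, -0.2193, -0.4226]
J4: z=[0.3451, 0.3179, -0.8831] o=[0.0714, -0.7354, -0.2379] → [-0.0509, 0.5548, 0.1798, 0.3451, 0.3179, -0.8831]
J5: z=[-0.2039, -0.8930, -0.4012] o=[0.2732, -0.7355, -0.3403] → [0.0916, 0.2822, -0.6748, -0.2039, -0.8930, -0.4012]
J6: z=[-0.6721, 0.4256, -0.6059] o=[-0.0685, -0.8056, -0.0105] → [-0.1304, -0.0374, 0.1183, -0.6721, 0.4256, -0.6059]
V = J·q̇ = [0.7046, -0.4510, -0.0862, 0.1111, 0.2344, 1.0423]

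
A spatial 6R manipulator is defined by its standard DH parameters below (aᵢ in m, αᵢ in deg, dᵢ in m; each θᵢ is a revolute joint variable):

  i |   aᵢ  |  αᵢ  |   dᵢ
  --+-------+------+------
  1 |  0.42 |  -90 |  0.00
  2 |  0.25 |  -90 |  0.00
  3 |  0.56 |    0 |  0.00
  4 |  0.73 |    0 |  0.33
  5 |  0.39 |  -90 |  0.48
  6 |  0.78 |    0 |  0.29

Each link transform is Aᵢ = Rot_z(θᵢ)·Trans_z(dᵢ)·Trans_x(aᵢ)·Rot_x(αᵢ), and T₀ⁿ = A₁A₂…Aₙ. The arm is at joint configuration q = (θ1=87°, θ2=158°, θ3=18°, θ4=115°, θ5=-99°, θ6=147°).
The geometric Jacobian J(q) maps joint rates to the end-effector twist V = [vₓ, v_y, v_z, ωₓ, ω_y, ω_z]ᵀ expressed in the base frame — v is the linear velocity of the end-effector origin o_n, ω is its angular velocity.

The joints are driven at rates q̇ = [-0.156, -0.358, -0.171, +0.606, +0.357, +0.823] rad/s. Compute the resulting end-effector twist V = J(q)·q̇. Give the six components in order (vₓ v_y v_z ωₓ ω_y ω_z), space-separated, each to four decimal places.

o_n = [0.8177, 0.3228, 0.3933]
J₁: ẑ×o_n = [-0.3228, 0.8177, 0.0000], ω = ẑ
J2: z=[-0.9986, 0.0523, 0.0000] o=[0.0220, 0.4194, 0.0000] → [0.0206, 0.3927, 0.0549, -0.9986, 0.0523, 0.0000]
J3: z=[-0.0196, -0.3741, 0.9272] o=[0.0098, 0.1879, -0.0937] → [-0.3072, 0.7585, 0.2996, -0.0196, -0.3741, 0.9272]
J4: z=[-0.0196, -0.3741, 0.9272] o=[0.1568, -0.3142, -0.2932] → [-0.8474, 0.6262, 0.2347, -0.0196, -0.3741, 0.9272]
J5: z=[-0.0196, -0.3741, 0.9272] o=[0.7077, -0.0047, 0.1993] → [-0.3761, 0.1058, 0.0347, -0.0196, -0.3741, 0.9272]
J6: z=[0.8550, 0.4744, 0.2095] o=[0.9003, -0.4950, 0.5232] → [-0.2330, 0.0938, 0.7385, 0.8550, 0.4744, 0.2095]
V = J·q̇ = [-0.7440, 0.0966, 0.6915, 1.0457, 0.0754, 0.7507]

-0.7440 0.0966 0.6915 1.0457 0.0754 0.7507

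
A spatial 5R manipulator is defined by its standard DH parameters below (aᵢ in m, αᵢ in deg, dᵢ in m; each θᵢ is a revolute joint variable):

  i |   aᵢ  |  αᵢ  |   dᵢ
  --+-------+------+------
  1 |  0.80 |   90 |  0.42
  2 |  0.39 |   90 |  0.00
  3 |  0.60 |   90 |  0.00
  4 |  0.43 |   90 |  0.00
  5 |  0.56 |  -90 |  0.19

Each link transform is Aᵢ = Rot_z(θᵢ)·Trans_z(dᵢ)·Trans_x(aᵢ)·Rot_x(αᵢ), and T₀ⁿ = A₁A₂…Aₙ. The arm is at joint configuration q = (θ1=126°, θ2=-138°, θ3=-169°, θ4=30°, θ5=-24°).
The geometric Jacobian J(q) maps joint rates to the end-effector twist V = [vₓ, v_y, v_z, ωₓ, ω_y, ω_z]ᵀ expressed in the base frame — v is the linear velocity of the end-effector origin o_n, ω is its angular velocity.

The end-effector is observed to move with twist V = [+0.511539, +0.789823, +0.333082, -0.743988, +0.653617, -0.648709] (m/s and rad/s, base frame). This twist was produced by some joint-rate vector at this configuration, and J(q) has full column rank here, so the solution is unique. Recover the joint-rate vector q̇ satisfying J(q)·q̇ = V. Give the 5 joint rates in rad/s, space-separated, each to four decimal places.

o_n = [-1.2221, 0.8114, 1.3497]
J₁: ẑ×o_n = [-0.8114, -1.2221, 0.0000], ω = ẑ
J2: z=[0.8090, 0.5878, 0.0000] o=[-0.4702, 0.6472, 0.4200] → [0.5464, -0.7521, 0.5748, 0.8090, 0.5878, 0.0000]
J3: z=[0.3933, -0.5413, 0.7431] o=[-0.2999, 0.4127, 0.1590] → [-0.9408, -1.1537, -0.3425, 0.3933, -0.5413, 0.7431]
J4: z=[0.7108, 0.6917, 0.1277] o=[-0.6498, 0.6995, 0.5531] → [0.5367, -0.6392, 0.4754, 0.7108, 0.6917, 0.1277]
J5: z=[-0.6322, 0.7078, -0.3152] o=[-0.7824, 0.7612, 0.9575] → [0.2934, 0.3865, 0.2795, -0.6322, 0.7078, -0.3152]
q̇ = J⁺·V = [-0.0810, 0.5010, -0.2560, -0.6410, 0.9380]

-0.0810 0.5010 -0.2560 -0.6410 0.9380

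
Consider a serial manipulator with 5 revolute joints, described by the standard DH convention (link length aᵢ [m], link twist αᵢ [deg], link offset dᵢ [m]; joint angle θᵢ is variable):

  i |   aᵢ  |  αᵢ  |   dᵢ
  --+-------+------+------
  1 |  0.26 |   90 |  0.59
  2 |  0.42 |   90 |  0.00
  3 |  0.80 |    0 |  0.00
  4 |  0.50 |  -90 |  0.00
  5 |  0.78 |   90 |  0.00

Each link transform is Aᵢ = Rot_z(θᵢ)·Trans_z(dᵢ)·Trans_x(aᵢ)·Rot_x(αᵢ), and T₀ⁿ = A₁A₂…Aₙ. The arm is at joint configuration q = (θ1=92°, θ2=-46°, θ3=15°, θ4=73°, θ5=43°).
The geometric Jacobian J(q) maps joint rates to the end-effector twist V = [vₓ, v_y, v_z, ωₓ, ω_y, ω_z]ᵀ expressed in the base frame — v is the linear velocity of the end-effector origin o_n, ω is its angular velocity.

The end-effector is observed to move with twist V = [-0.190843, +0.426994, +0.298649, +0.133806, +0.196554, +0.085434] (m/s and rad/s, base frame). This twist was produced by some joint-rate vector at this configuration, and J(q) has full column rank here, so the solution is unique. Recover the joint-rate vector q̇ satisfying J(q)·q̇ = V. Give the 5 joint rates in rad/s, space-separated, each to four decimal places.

o_n = [1.2238, 1.5408, 0.0747]
J₁: ẑ×o_n = [-1.5408, 1.2238, 0.0000], ω = ẑ
J2: z=[0.9994, 0.0349, 0.0000] o=[-0.0091, 0.2598, 0.5900] → [-0.0180, 0.5150, 1.2372, 0.9994, 0.0349, 0.0000]
J3: z=[0.0251, -0.7189, -0.6947] o=[-0.0193, 0.5514, 0.2879] → [0.8406, -0.8582, 0.9185, 0.0251, -0.7189, -0.6947]
J4: z=[0.0251, -0.7189, -0.6947] o=[0.1689, 1.0951, -0.2680] → [0.0633, -0.7414, 0.7696, 0.0251, -0.7189, -0.6947]
J5: z=[0.0591, -0.6926, 0.7189] o=[0.6679, 1.1247, -0.2805] → [-0.5452, 0.3787, 0.4096, 0.0591, -0.6926, 0.7189]
q̇ = J⁺·V = [0.7130, 0.1610, 0.7370, -0.4390, -0.5850]

0.7130 0.1610 0.7370 -0.4390 -0.5850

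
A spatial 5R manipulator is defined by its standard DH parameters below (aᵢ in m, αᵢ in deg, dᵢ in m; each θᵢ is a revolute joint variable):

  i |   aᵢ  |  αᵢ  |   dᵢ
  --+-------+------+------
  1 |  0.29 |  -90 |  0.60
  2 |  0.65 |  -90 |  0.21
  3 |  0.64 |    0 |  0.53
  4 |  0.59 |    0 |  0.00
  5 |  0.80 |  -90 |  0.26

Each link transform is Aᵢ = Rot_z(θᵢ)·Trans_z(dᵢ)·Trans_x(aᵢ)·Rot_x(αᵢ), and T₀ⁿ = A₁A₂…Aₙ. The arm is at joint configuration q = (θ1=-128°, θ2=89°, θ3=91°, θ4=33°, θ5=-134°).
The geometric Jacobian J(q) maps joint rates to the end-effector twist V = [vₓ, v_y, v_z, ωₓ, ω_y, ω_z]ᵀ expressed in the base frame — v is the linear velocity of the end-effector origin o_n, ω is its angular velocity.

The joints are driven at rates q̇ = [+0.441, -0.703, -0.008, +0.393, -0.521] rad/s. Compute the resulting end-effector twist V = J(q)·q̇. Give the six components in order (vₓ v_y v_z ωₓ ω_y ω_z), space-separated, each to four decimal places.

o_n = [-0.3188, 0.8591, -0.5104]
J₁: ẑ×o_n = [-0.8591, -0.3188, 0.0000], ω = ẑ
J2: z=[0.7880, -0.6157, 0.0000] o=[-0.1785, -0.2285, 0.6000] → [0.6836, 0.8750, 0.7707, 0.7880, -0.6157, 0.0000]
J3: z=[0.6156, 0.7879, -0.0175] o=[-0.0200, -0.3668, -0.0499] → [-0.3414, 0.2887, 0.9900, 0.6156, 0.7879, -0.0175]
J4: z=[0.6156, 0.7879, -0.0175] o=[-0.1979, 0.4449, -0.0480] → [-0.3571, 0.2867, 0.3502, 0.6156, 0.7879, -0.0175]
J5: z=[0.6156, 0.7879, -0.0175] o=[-0.5798, 0.7506, 0.2819] → [-0.6223, 0.4831, -0.1389, 0.6156, 0.7879, -0.0175]
V = J·q̇ = [-0.6728, -0.8970, -0.3398, -0.6377, 0.3257, 0.4434]

-0.6728 -0.8970 -0.3398 -0.6377 0.3257 0.4434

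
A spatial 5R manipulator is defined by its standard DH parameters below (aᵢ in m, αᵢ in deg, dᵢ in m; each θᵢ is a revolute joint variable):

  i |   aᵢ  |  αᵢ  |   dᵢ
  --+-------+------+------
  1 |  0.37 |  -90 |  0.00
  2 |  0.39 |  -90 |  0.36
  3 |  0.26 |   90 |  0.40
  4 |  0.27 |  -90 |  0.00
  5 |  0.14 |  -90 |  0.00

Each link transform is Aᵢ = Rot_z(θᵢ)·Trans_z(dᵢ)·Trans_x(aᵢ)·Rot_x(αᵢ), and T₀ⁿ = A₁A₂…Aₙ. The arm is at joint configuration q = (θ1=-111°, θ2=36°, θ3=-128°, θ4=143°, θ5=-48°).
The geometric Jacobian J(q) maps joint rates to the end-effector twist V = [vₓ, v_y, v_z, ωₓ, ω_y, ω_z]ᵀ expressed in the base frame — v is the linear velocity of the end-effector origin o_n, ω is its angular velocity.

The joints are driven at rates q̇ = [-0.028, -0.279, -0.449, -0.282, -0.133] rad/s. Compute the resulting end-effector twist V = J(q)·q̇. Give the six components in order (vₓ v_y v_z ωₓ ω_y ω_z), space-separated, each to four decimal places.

-0.0393 -0.1407 -0.0784 -0.1618 -0.3036 0.1477

o_n = [0.1569, -0.3501, -0.6927]
J₁: ẑ×o_n = [0.3501, 0.1569, -0.0000], ω = ẑ
J2: z=[0.9336, -0.3584, 0.0000] o=[-0.1326, -0.3454, 0.0000] → [0.2483, 0.6467, 0.0994, 0.9336, -0.3584, 0.0000]
J3: z=[0.2106, 0.5487, -0.8090] o=[0.0904, -0.7690, -0.2292] → [0.0846, 0.0438, 0.0518, 0.2106, 0.5487, -0.8090]
J4: z=[-0.3463, 0.8158, 0.4632] o=[0.4124, -0.5020, -0.4588] → [-0.2613, -0.1993, 0.1558, -0.3463, 0.8158, 0.4632]
J5: z=[-0.7184, -0.5481, 0.4283] o=[0.2495, -0.4522, -0.6682] → [-0.0303, -0.0572, -0.1241, -0.7184, -0.5481, 0.4283]
V = J·q̇ = [-0.0393, -0.1407, -0.0784, -0.1618, -0.3036, 0.1477]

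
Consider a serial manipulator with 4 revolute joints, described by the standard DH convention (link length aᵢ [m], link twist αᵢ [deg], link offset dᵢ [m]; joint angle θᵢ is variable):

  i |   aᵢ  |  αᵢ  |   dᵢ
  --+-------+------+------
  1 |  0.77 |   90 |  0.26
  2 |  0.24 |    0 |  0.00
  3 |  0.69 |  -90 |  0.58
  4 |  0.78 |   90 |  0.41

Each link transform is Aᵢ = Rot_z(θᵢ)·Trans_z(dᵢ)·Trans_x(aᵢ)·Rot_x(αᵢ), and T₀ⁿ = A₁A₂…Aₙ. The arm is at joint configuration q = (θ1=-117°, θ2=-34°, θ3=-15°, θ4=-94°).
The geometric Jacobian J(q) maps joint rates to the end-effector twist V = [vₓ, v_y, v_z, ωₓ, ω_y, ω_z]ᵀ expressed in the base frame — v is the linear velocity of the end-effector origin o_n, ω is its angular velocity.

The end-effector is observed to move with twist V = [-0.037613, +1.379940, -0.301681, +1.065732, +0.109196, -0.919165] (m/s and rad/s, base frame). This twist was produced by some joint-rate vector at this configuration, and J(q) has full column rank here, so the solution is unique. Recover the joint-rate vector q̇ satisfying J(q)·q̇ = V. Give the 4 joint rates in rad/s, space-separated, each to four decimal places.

-0.4140 -0.5030 -0.3970 -0.7700

o_n = [-1.9798, -0.8940, -0.0849]
J₁: ẑ×o_n = [0.8940, -1.9798, 0.0000], ω = ẑ
J2: z=[-0.8910, 0.4540, 0.0000] o=[-0.3496, -0.6861, 0.2600] → [-0.1566, -0.3073, 0.9254, -0.8910, 0.4540, 0.0000]
J3: z=[-0.8910, 0.4540, 0.0000] o=[-0.4399, -0.8634, 0.1258] → [-0.0957, -0.1877, 0.7264, -0.8910, 0.4540, 0.0000]
J4: z=[-0.3426, -0.6725, 0.6561] o=[-1.1622, -1.0034, -0.3950] → [-0.2802, -0.4301, -0.5872, -0.3426, -0.6725, 0.6561]
q̇ = J⁺·V = [-0.4140, -0.5030, -0.3970, -0.7700]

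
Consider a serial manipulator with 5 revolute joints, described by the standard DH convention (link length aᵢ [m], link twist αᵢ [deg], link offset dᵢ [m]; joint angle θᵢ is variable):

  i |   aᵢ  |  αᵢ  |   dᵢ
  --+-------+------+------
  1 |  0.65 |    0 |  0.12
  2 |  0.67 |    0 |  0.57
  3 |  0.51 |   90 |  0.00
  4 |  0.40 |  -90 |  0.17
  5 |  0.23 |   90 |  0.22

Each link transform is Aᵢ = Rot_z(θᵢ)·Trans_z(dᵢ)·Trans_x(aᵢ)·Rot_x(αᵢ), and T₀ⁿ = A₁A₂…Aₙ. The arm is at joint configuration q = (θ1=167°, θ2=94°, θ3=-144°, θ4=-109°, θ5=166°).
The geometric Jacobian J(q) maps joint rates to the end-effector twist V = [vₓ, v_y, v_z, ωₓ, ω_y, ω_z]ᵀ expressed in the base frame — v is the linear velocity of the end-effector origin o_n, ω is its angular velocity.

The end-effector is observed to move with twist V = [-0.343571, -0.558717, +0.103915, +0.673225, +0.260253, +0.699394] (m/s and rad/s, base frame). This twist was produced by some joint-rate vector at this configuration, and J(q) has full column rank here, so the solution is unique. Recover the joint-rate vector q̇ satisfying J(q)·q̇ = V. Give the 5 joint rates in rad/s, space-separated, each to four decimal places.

0.8230 -0.3680 0.2190 0.7180 -0.0780

o_n = [-0.9361, 0.1248, 0.4512]
J₁: ẑ×o_n = [-0.1248, -0.9361, 0.0000], ω = ẑ
J2: z=[0.0000, 0.0000, 1.0000] o=[-0.6333, 0.1462, 0.1200] → [0.0214, -0.3028, 0.0000, 0.0000, 0.0000, 1.0000]
J3: z=[0.0000, 0.0000, 1.0000] o=[-0.7382, -0.5155, 0.6900] → [-0.6404, -0.1979, 0.0000, 0.0000, 0.0000, 1.0000]
J4: z=[0.8910, 0.4540, 0.0000] o=[-0.9697, -0.0611, 0.6900] → [-0.1084, 0.2128, 0.1504, 0.8910, 0.4540, 0.0000]
J5: z=[-0.4293, 0.8425, -0.3256] o=[-0.7591, -0.1000, 0.3118] → [0.1906, 0.1175, 0.0526, -0.4293, 0.8425, -0.3256]
q̇ = J⁺·V = [0.8230, -0.3680, 0.2190, 0.7180, -0.0780]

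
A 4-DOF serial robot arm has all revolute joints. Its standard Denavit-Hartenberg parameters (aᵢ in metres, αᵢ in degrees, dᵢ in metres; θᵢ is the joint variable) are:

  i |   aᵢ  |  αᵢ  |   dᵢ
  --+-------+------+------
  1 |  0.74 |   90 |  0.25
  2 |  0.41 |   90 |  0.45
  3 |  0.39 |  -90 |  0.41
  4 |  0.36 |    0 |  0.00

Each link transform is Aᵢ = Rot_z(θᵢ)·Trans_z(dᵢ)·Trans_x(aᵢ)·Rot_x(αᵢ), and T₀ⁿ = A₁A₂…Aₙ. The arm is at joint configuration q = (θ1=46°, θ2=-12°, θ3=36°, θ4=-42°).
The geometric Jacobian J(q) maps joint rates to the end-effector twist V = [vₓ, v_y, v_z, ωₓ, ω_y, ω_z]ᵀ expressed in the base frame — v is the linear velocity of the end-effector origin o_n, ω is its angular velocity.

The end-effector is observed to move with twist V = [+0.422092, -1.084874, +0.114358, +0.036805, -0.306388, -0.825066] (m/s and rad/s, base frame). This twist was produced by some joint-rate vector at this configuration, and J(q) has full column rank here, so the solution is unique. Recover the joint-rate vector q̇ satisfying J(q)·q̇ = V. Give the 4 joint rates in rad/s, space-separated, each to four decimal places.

o_n = [1.6618, 0.5167, -0.5825]
J₁: ẑ×o_n = [-0.5167, 1.6618, 0.0000], ω = ẑ
J2: z=[0.7193, -0.6947, 0.0000] o=[0.5140, 0.5323, 0.2500] → [0.5783, 0.5989, 0.7860, 0.7193, -0.6947, 0.0000]
J3: z=[-0.1444, -0.1496, -0.9781] o=[1.1163, 0.5082, 0.1648] → [0.1200, -0.6415, 0.0804, -0.1444, -0.1496, -0.9781]
J4: z=[0.1826, -0.9756, 0.1222] o=[1.4364, 0.5096, -0.3019] → [0.2729, 0.0788, 0.2212, 0.1826, -0.9756, 0.1222]
q̇ = J⁺·V = [-0.5700, 0.0500, 0.2900, 0.2340]

-0.5700 0.0500 0.2900 0.2340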